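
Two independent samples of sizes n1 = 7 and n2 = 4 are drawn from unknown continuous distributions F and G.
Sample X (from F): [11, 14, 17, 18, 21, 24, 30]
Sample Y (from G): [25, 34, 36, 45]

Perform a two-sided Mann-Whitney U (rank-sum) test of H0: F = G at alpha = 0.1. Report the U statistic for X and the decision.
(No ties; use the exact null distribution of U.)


Step 1: Combine and sort all 11 observations; assign midranks.
sorted (value, group): (11,X), (14,X), (17,X), (18,X), (21,X), (24,X), (25,Y), (30,X), (34,Y), (36,Y), (45,Y)
ranks: 11->1, 14->2, 17->3, 18->4, 21->5, 24->6, 25->7, 30->8, 34->9, 36->10, 45->11
Step 2: Rank sum for X: R1 = 1 + 2 + 3 + 4 + 5 + 6 + 8 = 29.
Step 3: U_X = R1 - n1(n1+1)/2 = 29 - 7*8/2 = 29 - 28 = 1.
       U_Y = n1*n2 - U_X = 28 - 1 = 27.
Step 4: No ties, so the exact null distribution of U (based on enumerating the C(11,7) = 330 equally likely rank assignments) gives the two-sided p-value.
Step 5: p-value = 0.012121; compare to alpha = 0.1. reject H0.

U_X = 1, p = 0.012121, reject H0 at alpha = 0.1.


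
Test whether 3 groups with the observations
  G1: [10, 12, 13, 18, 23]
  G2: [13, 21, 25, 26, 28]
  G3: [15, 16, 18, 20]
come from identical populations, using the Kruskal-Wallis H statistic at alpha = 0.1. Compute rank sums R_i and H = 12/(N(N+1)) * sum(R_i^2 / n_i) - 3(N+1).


Step 1: Combine all N = 14 observations and assign midranks.
sorted (value, group, rank): (10,G1,1), (12,G1,2), (13,G1,3.5), (13,G2,3.5), (15,G3,5), (16,G3,6), (18,G1,7.5), (18,G3,7.5), (20,G3,9), (21,G2,10), (23,G1,11), (25,G2,12), (26,G2,13), (28,G2,14)
Step 2: Sum ranks within each group.
R_1 = 25 (n_1 = 5)
R_2 = 52.5 (n_2 = 5)
R_3 = 27.5 (n_3 = 4)
Step 3: H = 12/(N(N+1)) * sum(R_i^2/n_i) - 3(N+1)
     = 12/(14*15) * (25^2/5 + 52.5^2/5 + 27.5^2/4) - 3*15
     = 0.057143 * 865.312 - 45
     = 4.446429.
Step 4: Ties present; correction factor C = 1 - 12/(14^3 - 14) = 0.995604. Corrected H = 4.446429 / 0.995604 = 4.466060.
Step 5: Under H0, H ~ chi^2(2); p-value = 0.107203.
Step 6: alpha = 0.1. fail to reject H0.

H = 4.4661, df = 2, p = 0.107203, fail to reject H0.


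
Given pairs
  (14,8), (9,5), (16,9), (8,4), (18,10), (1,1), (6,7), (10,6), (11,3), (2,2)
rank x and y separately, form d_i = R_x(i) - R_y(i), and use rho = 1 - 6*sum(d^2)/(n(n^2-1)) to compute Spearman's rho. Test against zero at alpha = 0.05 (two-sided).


Step 1: Rank x and y separately (midranks; no ties here).
rank(x): 14->8, 9->5, 16->9, 8->4, 18->10, 1->1, 6->3, 10->6, 11->7, 2->2
rank(y): 8->8, 5->5, 9->9, 4->4, 10->10, 1->1, 7->7, 6->6, 3->3, 2->2
Step 2: d_i = R_x(i) - R_y(i); compute d_i^2.
  (8-8)^2=0, (5-5)^2=0, (9-9)^2=0, (4-4)^2=0, (10-10)^2=0, (1-1)^2=0, (3-7)^2=16, (6-6)^2=0, (7-3)^2=16, (2-2)^2=0
sum(d^2) = 32.
Step 3: rho = 1 - 6*32 / (10*(10^2 - 1)) = 1 - 192/990 = 0.806061.
Step 4: Under H0, t = rho * sqrt((n-2)/(1-rho^2)) = 3.8522 ~ t(8).
Step 5: Two-sided p-value from the t-distribution with 8 df = 0.004862.
Step 6: alpha = 0.05. reject H0.

rho = 0.8061, p = 0.004862, reject H0 at alpha = 0.05.


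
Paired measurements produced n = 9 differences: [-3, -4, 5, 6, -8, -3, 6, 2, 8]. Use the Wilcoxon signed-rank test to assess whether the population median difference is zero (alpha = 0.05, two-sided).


Step 1: Drop any zero differences (none here) and take |d_i|.
|d| = [3, 4, 5, 6, 8, 3, 6, 2, 8]
Step 2: Midrank |d_i| (ties get averaged ranks).
ranks: |3|->2.5, |4|->4, |5|->5, |6|->6.5, |8|->8.5, |3|->2.5, |6|->6.5, |2|->1, |8|->8.5
Step 3: Attach original signs; sum ranks with positive sign and with negative sign.
W+ = 5 + 6.5 + 6.5 + 1 + 8.5 = 27.5
W- = 2.5 + 4 + 8.5 + 2.5 = 17.5
(Check: W+ + W- = 45 should equal n(n+1)/2 = 45.)
Step 4: Test statistic W = min(W+, W-) = 17.5.
Step 5: Ties in |d|, so use the tie-corrected normal approximation.
        E[W] = n(n+1)/4 = 9*10/4 = 22.5.
        Tie groups: |d|=3 (t=2), |d|=6 (t=2), |d|=8 (t=2); sum(t^3 - t) = 18.
        Var[W] = n(n+1)(2n+1)/24 - sum(t^3-t)/48 = 1710/24 - 18/48 = 70.875.
        z = (W - E[W]) / sqrt(Var[W]) = (17.5 - 22.5) / 8.4187 = -0.5939.
        Two-sided p = 2*Phi(z) = 0.552570.
Step 6: alpha = 0.05. fail to reject H0.

W+ = 27.5, W- = 17.5, W = min = 17.5, p = 0.552570, fail to reject H0.


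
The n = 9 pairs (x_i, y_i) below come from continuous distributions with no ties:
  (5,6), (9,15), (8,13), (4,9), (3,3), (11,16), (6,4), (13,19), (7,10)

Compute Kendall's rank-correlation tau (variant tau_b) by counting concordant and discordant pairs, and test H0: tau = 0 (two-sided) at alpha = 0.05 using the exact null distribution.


Step 1: Enumerate the 36 unordered pairs (i,j) with i<j and classify each by sign(x_j-x_i) * sign(y_j-y_i).
  (1,2):dx=+4,dy=+9->C; (1,3):dx=+3,dy=+7->C; (1,4):dx=-1,dy=+3->D; (1,5):dx=-2,dy=-3->C
  (1,6):dx=+6,dy=+10->C; (1,7):dx=+1,dy=-2->D; (1,8):dx=+8,dy=+13->C; (1,9):dx=+2,dy=+4->C
  (2,3):dx=-1,dy=-2->C; (2,4):dx=-5,dy=-6->C; (2,5):dx=-6,dy=-12->C; (2,6):dx=+2,dy=+1->C
  (2,7):dx=-3,dy=-11->C; (2,8):dx=+4,dy=+4->C; (2,9):dx=-2,dy=-5->C; (3,4):dx=-4,dy=-4->C
  (3,5):dx=-5,dy=-10->C; (3,6):dx=+3,dy=+3->C; (3,7):dx=-2,dy=-9->C; (3,8):dx=+5,dy=+6->C
  (3,9):dx=-1,dy=-3->C; (4,5):dx=-1,dy=-6->C; (4,6):dx=+7,dy=+7->C; (4,7):dx=+2,dy=-5->D
  (4,8):dx=+9,dy=+10->C; (4,9):dx=+3,dy=+1->C; (5,6):dx=+8,dy=+13->C; (5,7):dx=+3,dy=+1->C
  (5,8):dx=+10,dy=+16->C; (5,9):dx=+4,dy=+7->C; (6,7):dx=-5,dy=-12->C; (6,8):dx=+2,dy=+3->C
  (6,9):dx=-4,dy=-6->C; (7,8):dx=+7,dy=+15->C; (7,9):dx=+1,dy=+6->C; (8,9):dx=-6,dy=-9->C
Step 2: C = 33, D = 3, total pairs = 36.
Step 3: tau = (C - D)/(n(n-1)/2) = (33 - 3)/36 = 0.833333.
Step 4: Exact two-sided p-value (enumerate n! = 362880 permutations of y under H0): p = 0.000854.
Step 5: alpha = 0.05. reject H0.

tau_b = 0.8333 (C=33, D=3), p = 0.000854, reject H0.


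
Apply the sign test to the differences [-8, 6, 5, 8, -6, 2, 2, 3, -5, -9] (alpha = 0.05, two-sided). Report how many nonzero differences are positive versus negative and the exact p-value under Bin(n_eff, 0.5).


Step 1: Discard zero differences. Original n = 10; n_eff = number of nonzero differences = 10.
Nonzero differences (with sign): -8, +6, +5, +8, -6, +2, +2, +3, -5, -9
Step 2: Count signs: positive = 6, negative = 4.
Step 3: Under H0: P(positive) = 0.5, so the number of positives S ~ Bin(10, 0.5).
Step 4: Two-sided exact p-value = sum of Bin(10,0.5) probabilities at or below the observed probability = 0.753906.
Step 5: alpha = 0.05. fail to reject H0.

n_eff = 10, pos = 6, neg = 4, p = 0.753906, fail to reject H0.


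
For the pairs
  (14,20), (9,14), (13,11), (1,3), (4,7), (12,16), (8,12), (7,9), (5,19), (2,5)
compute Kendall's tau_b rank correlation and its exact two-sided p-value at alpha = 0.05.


Step 1: Enumerate the 45 unordered pairs (i,j) with i<j and classify each by sign(x_j-x_i) * sign(y_j-y_i).
  (1,2):dx=-5,dy=-6->C; (1,3):dx=-1,dy=-9->C; (1,4):dx=-13,dy=-17->C; (1,5):dx=-10,dy=-13->C
  (1,6):dx=-2,dy=-4->C; (1,7):dx=-6,dy=-8->C; (1,8):dx=-7,dy=-11->C; (1,9):dx=-9,dy=-1->C
  (1,10):dx=-12,dy=-15->C; (2,3):dx=+4,dy=-3->D; (2,4):dx=-8,dy=-11->C; (2,5):dx=-5,dy=-7->C
  (2,6):dx=+3,dy=+2->C; (2,7):dx=-1,dy=-2->C; (2,8):dx=-2,dy=-5->C; (2,9):dx=-4,dy=+5->D
  (2,10):dx=-7,dy=-9->C; (3,4):dx=-12,dy=-8->C; (3,5):dx=-9,dy=-4->C; (3,6):dx=-1,dy=+5->D
  (3,7):dx=-5,dy=+1->D; (3,8):dx=-6,dy=-2->C; (3,9):dx=-8,dy=+8->D; (3,10):dx=-11,dy=-6->C
  (4,5):dx=+3,dy=+4->C; (4,6):dx=+11,dy=+13->C; (4,7):dx=+7,dy=+9->C; (4,8):dx=+6,dy=+6->C
  (4,9):dx=+4,dy=+16->C; (4,10):dx=+1,dy=+2->C; (5,6):dx=+8,dy=+9->C; (5,7):dx=+4,dy=+5->C
  (5,8):dx=+3,dy=+2->C; (5,9):dx=+1,dy=+12->C; (5,10):dx=-2,dy=-2->C; (6,7):dx=-4,dy=-4->C
  (6,8):dx=-5,dy=-7->C; (6,9):dx=-7,dy=+3->D; (6,10):dx=-10,dy=-11->C; (7,8):dx=-1,dy=-3->C
  (7,9):dx=-3,dy=+7->D; (7,10):dx=-6,dy=-7->C; (8,9):dx=-2,dy=+10->D; (8,10):dx=-5,dy=-4->C
  (9,10):dx=-3,dy=-14->C
Step 2: C = 37, D = 8, total pairs = 45.
Step 3: tau = (C - D)/(n(n-1)/2) = (37 - 8)/45 = 0.644444.
Step 4: Exact two-sided p-value (enumerate n! = 3628800 permutations of y under H0): p = 0.009148.
Step 5: alpha = 0.05. reject H0.

tau_b = 0.6444 (C=37, D=8), p = 0.009148, reject H0.


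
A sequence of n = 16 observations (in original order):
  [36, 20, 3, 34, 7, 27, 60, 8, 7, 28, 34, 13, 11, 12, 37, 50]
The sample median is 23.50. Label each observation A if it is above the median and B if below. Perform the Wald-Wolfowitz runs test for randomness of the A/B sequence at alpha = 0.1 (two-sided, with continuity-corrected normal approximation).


Step 1: Compute median = 23.50; label A = above, B = below.
Labels in order: ABBABAABBAABBBAA  (n_A = 8, n_B = 8)
Step 2: Count runs R = 9.
Step 3: Under H0 (random ordering), E[R] = 2*n_A*n_B/(n_A+n_B) + 1 = 2*8*8/16 + 1 = 9.0000.
        Var[R] = 2*n_A*n_B*(2*n_A*n_B - n_A - n_B) / ((n_A+n_B)^2 * (n_A+n_B-1)) = 14336/3840 = 3.7333.
        SD[R] = 1.9322.
Step 4: R = E[R], so z = 0 with no continuity correction.
Step 5: Two-sided p-value via normal approximation = 2*(1 - Phi(|z|)) = 1.000000.
Step 6: alpha = 0.1. fail to reject H0.

R = 9, z = 0.0000, p = 1.000000, fail to reject H0.


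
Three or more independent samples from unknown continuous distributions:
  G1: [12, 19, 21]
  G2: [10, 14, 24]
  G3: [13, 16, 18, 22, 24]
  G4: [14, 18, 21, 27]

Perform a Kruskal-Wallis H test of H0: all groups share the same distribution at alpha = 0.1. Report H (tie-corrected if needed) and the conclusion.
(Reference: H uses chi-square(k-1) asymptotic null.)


Step 1: Combine all N = 15 observations and assign midranks.
sorted (value, group, rank): (10,G2,1), (12,G1,2), (13,G3,3), (14,G2,4.5), (14,G4,4.5), (16,G3,6), (18,G3,7.5), (18,G4,7.5), (19,G1,9), (21,G1,10.5), (21,G4,10.5), (22,G3,12), (24,G2,13.5), (24,G3,13.5), (27,G4,15)
Step 2: Sum ranks within each group.
R_1 = 21.5 (n_1 = 3)
R_2 = 19 (n_2 = 3)
R_3 = 42 (n_3 = 5)
R_4 = 37.5 (n_4 = 4)
Step 3: H = 12/(N(N+1)) * sum(R_i^2/n_i) - 3(N+1)
     = 12/(15*16) * (21.5^2/3 + 19^2/3 + 42^2/5 + 37.5^2/4) - 3*16
     = 0.050000 * 978.779 - 48
     = 0.938958.
Step 4: Ties present; correction factor C = 1 - 24/(15^3 - 15) = 0.992857. Corrected H = 0.938958 / 0.992857 = 0.945713.
Step 5: Under H0, H ~ chi^2(3); p-value = 0.814384.
Step 6: alpha = 0.1. fail to reject H0.

H = 0.9457, df = 3, p = 0.814384, fail to reject H0.


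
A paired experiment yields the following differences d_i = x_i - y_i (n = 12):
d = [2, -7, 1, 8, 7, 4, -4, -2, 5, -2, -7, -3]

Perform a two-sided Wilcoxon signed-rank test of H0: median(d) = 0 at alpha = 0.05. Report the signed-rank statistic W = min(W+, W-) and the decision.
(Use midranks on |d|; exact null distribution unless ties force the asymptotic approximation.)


Step 1: Drop any zero differences (none here) and take |d_i|.
|d| = [2, 7, 1, 8, 7, 4, 4, 2, 5, 2, 7, 3]
Step 2: Midrank |d_i| (ties get averaged ranks).
ranks: |2|->3, |7|->10, |1|->1, |8|->12, |7|->10, |4|->6.5, |4|->6.5, |2|->3, |5|->8, |2|->3, |7|->10, |3|->5
Step 3: Attach original signs; sum ranks with positive sign and with negative sign.
W+ = 3 + 1 + 12 + 10 + 6.5 + 8 = 40.5
W- = 10 + 6.5 + 3 + 3 + 10 + 5 = 37.5
(Check: W+ + W- = 78 should equal n(n+1)/2 = 78.)
Step 4: Test statistic W = min(W+, W-) = 37.5.
Step 5: Ties in |d|, so use the tie-corrected normal approximation.
        E[W] = n(n+1)/4 = 12*13/4 = 39.
        Tie groups: |d|=2 (t=3), |d|=4 (t=2), |d|=7 (t=3); sum(t^3 - t) = 54.
        Var[W] = n(n+1)(2n+1)/24 - sum(t^3-t)/48 = 3900/24 - 54/48 = 161.375.
        z = (W - E[W]) / sqrt(Var[W]) = (37.5 - 39) / 12.7033 = -0.1181.
        Two-sided p = 2*Phi(z) = 0.906005.
Step 6: alpha = 0.05. fail to reject H0.

W+ = 40.5, W- = 37.5, W = min = 37.5, p = 0.906005, fail to reject H0.


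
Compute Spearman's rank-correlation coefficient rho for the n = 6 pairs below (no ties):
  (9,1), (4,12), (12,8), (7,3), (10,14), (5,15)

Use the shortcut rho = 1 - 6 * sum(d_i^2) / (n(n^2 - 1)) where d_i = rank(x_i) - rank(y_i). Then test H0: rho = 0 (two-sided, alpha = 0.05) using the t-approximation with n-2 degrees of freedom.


Step 1: Rank x and y separately (midranks; no ties here).
rank(x): 9->4, 4->1, 12->6, 7->3, 10->5, 5->2
rank(y): 1->1, 12->4, 8->3, 3->2, 14->5, 15->6
Step 2: d_i = R_x(i) - R_y(i); compute d_i^2.
  (4-1)^2=9, (1-4)^2=9, (6-3)^2=9, (3-2)^2=1, (5-5)^2=0, (2-6)^2=16
sum(d^2) = 44.
Step 3: rho = 1 - 6*44 / (6*(6^2 - 1)) = 1 - 264/210 = -0.257143.
Step 4: Under H0, t = rho * sqrt((n-2)/(1-rho^2)) = -0.5322 ~ t(4).
Step 5: Two-sided p-value from the t-distribution with 4 df = 0.622787.
Step 6: alpha = 0.05. fail to reject H0.

rho = -0.2571, p = 0.622787, fail to reject H0 at alpha = 0.05.


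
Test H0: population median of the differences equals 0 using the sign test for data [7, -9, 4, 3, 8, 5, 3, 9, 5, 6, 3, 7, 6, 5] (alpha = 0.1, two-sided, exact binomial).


Step 1: Discard zero differences. Original n = 14; n_eff = number of nonzero differences = 14.
Nonzero differences (with sign): +7, -9, +4, +3, +8, +5, +3, +9, +5, +6, +3, +7, +6, +5
Step 2: Count signs: positive = 13, negative = 1.
Step 3: Under H0: P(positive) = 0.5, so the number of positives S ~ Bin(14, 0.5).
Step 4: Two-sided exact p-value = sum of Bin(14,0.5) probabilities at or below the observed probability = 0.001831.
Step 5: alpha = 0.1. reject H0.

n_eff = 14, pos = 13, neg = 1, p = 0.001831, reject H0.


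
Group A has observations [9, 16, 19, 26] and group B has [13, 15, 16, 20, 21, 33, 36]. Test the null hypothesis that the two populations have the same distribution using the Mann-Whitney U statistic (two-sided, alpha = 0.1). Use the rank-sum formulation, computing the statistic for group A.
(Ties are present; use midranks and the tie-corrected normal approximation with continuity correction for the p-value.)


Step 1: Combine and sort all 11 observations; assign midranks.
sorted (value, group): (9,X), (13,Y), (15,Y), (16,X), (16,Y), (19,X), (20,Y), (21,Y), (26,X), (33,Y), (36,Y)
ranks: 9->1, 13->2, 15->3, 16->4.5, 16->4.5, 19->6, 20->7, 21->8, 26->9, 33->10, 36->11
Step 2: Rank sum for X: R1 = 1 + 4.5 + 6 + 9 = 20.5.
Step 3: U_X = R1 - n1(n1+1)/2 = 20.5 - 4*5/2 = 20.5 - 10 = 10.5.
       U_Y = n1*n2 - U_X = 28 - 10.5 = 17.5.
Step 4: Ties are present, so use the tie-corrected normal approximation (with continuity correction) for the p-value.
Step 5: p-value = 0.569872; compare to alpha = 0.1. fail to reject H0.

U_X = 10.5, p = 0.569872, fail to reject H0 at alpha = 0.1.


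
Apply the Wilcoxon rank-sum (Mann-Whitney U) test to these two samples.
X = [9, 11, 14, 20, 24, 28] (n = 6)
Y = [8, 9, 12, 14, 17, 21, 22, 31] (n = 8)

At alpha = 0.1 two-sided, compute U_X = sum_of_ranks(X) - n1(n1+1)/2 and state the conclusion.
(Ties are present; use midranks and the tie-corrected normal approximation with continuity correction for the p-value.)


Step 1: Combine and sort all 14 observations; assign midranks.
sorted (value, group): (8,Y), (9,X), (9,Y), (11,X), (12,Y), (14,X), (14,Y), (17,Y), (20,X), (21,Y), (22,Y), (24,X), (28,X), (31,Y)
ranks: 8->1, 9->2.5, 9->2.5, 11->4, 12->5, 14->6.5, 14->6.5, 17->8, 20->9, 21->10, 22->11, 24->12, 28->13, 31->14
Step 2: Rank sum for X: R1 = 2.5 + 4 + 6.5 + 9 + 12 + 13 = 47.
Step 3: U_X = R1 - n1(n1+1)/2 = 47 - 6*7/2 = 47 - 21 = 26.
       U_Y = n1*n2 - U_X = 48 - 26 = 22.
Step 4: Ties are present, so use the tie-corrected normal approximation (with continuity correction) for the p-value.
Step 5: p-value = 0.846116; compare to alpha = 0.1. fail to reject H0.

U_X = 26, p = 0.846116, fail to reject H0 at alpha = 0.1.


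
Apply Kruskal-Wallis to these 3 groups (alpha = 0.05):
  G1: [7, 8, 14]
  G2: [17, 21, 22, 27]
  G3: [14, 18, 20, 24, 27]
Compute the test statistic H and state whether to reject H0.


Step 1: Combine all N = 12 observations and assign midranks.
sorted (value, group, rank): (7,G1,1), (8,G1,2), (14,G1,3.5), (14,G3,3.5), (17,G2,5), (18,G3,6), (20,G3,7), (21,G2,8), (22,G2,9), (24,G3,10), (27,G2,11.5), (27,G3,11.5)
Step 2: Sum ranks within each group.
R_1 = 6.5 (n_1 = 3)
R_2 = 33.5 (n_2 = 4)
R_3 = 38 (n_3 = 5)
Step 3: H = 12/(N(N+1)) * sum(R_i^2/n_i) - 3(N+1)
     = 12/(12*13) * (6.5^2/3 + 33.5^2/4 + 38^2/5) - 3*13
     = 0.076923 * 583.446 - 39
     = 5.880449.
Step 4: Ties present; correction factor C = 1 - 12/(12^3 - 12) = 0.993007. Corrected H = 5.880449 / 0.993007 = 5.921860.
Step 5: Under H0, H ~ chi^2(2); p-value = 0.051771.
Step 6: alpha = 0.05. fail to reject H0.

H = 5.9219, df = 2, p = 0.051771, fail to reject H0.


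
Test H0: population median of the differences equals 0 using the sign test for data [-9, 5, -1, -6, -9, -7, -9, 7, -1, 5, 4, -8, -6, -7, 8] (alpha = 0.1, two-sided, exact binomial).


Step 1: Discard zero differences. Original n = 15; n_eff = number of nonzero differences = 15.
Nonzero differences (with sign): -9, +5, -1, -6, -9, -7, -9, +7, -1, +5, +4, -8, -6, -7, +8
Step 2: Count signs: positive = 5, negative = 10.
Step 3: Under H0: P(positive) = 0.5, so the number of positives S ~ Bin(15, 0.5).
Step 4: Two-sided exact p-value = sum of Bin(15,0.5) probabilities at or below the observed probability = 0.301758.
Step 5: alpha = 0.1. fail to reject H0.

n_eff = 15, pos = 5, neg = 10, p = 0.301758, fail to reject H0.


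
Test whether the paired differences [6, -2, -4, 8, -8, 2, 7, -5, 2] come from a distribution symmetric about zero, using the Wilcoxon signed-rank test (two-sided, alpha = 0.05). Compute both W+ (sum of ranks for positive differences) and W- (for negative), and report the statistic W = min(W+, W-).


Step 1: Drop any zero differences (none here) and take |d_i|.
|d| = [6, 2, 4, 8, 8, 2, 7, 5, 2]
Step 2: Midrank |d_i| (ties get averaged ranks).
ranks: |6|->6, |2|->2, |4|->4, |8|->8.5, |8|->8.5, |2|->2, |7|->7, |5|->5, |2|->2
Step 3: Attach original signs; sum ranks with positive sign and with negative sign.
W+ = 6 + 8.5 + 2 + 7 + 2 = 25.5
W- = 2 + 4 + 8.5 + 5 = 19.5
(Check: W+ + W- = 45 should equal n(n+1)/2 = 45.)
Step 4: Test statistic W = min(W+, W-) = 19.5.
Step 5: Ties in |d|, so use the tie-corrected normal approximation.
        E[W] = n(n+1)/4 = 9*10/4 = 22.5.
        Tie groups: |d|=2 (t=3), |d|=8 (t=2); sum(t^3 - t) = 30.
        Var[W] = n(n+1)(2n+1)/24 - sum(t^3-t)/48 = 1710/24 - 30/48 = 70.625.
        z = (W - E[W]) / sqrt(Var[W]) = (19.5 - 22.5) / 8.4039 = -0.3570.
        Two-sided p = 2*Phi(z) = 0.721108.
Step 6: alpha = 0.05. fail to reject H0.

W+ = 25.5, W- = 19.5, W = min = 19.5, p = 0.721108, fail to reject H0.


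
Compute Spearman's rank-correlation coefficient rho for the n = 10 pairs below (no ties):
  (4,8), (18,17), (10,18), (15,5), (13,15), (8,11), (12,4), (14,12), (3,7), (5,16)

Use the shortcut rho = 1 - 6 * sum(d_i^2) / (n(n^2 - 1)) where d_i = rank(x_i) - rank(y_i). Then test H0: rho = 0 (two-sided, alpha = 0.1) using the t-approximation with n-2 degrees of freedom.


Step 1: Rank x and y separately (midranks; no ties here).
rank(x): 4->2, 18->10, 10->5, 15->9, 13->7, 8->4, 12->6, 14->8, 3->1, 5->3
rank(y): 8->4, 17->9, 18->10, 5->2, 15->7, 11->5, 4->1, 12->6, 7->3, 16->8
Step 2: d_i = R_x(i) - R_y(i); compute d_i^2.
  (2-4)^2=4, (10-9)^2=1, (5-10)^2=25, (9-2)^2=49, (7-7)^2=0, (4-5)^2=1, (6-1)^2=25, (8-6)^2=4, (1-3)^2=4, (3-8)^2=25
sum(d^2) = 138.
Step 3: rho = 1 - 6*138 / (10*(10^2 - 1)) = 1 - 828/990 = 0.163636.
Step 4: Under H0, t = rho * sqrt((n-2)/(1-rho^2)) = 0.4692 ~ t(8).
Step 5: Two-sided p-value from the t-distribution with 8 df = 0.651477.
Step 6: alpha = 0.1. fail to reject H0.

rho = 0.1636, p = 0.651477, fail to reject H0 at alpha = 0.1.


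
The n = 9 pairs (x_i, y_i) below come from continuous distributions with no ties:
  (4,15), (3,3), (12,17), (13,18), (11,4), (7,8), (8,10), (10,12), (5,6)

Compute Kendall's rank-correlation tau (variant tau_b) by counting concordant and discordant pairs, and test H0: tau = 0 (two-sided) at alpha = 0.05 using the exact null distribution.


Step 1: Enumerate the 36 unordered pairs (i,j) with i<j and classify each by sign(x_j-x_i) * sign(y_j-y_i).
  (1,2):dx=-1,dy=-12->C; (1,3):dx=+8,dy=+2->C; (1,4):dx=+9,dy=+3->C; (1,5):dx=+7,dy=-11->D
  (1,6):dx=+3,dy=-7->D; (1,7):dx=+4,dy=-5->D; (1,8):dx=+6,dy=-3->D; (1,9):dx=+1,dy=-9->D
  (2,3):dx=+9,dy=+14->C; (2,4):dx=+10,dy=+15->C; (2,5):dx=+8,dy=+1->C; (2,6):dx=+4,dy=+5->C
  (2,7):dx=+5,dy=+7->C; (2,8):dx=+7,dy=+9->C; (2,9):dx=+2,dy=+3->C; (3,4):dx=+1,dy=+1->C
  (3,5):dx=-1,dy=-13->C; (3,6):dx=-5,dy=-9->C; (3,7):dx=-4,dy=-7->C; (3,8):dx=-2,dy=-5->C
  (3,9):dx=-7,dy=-11->C; (4,5):dx=-2,dy=-14->C; (4,6):dx=-6,dy=-10->C; (4,7):dx=-5,dy=-8->C
  (4,8):dx=-3,dy=-6->C; (4,9):dx=-8,dy=-12->C; (5,6):dx=-4,dy=+4->D; (5,7):dx=-3,dy=+6->D
  (5,8):dx=-1,dy=+8->D; (5,9):dx=-6,dy=+2->D; (6,7):dx=+1,dy=+2->C; (6,8):dx=+3,dy=+4->C
  (6,9):dx=-2,dy=-2->C; (7,8):dx=+2,dy=+2->C; (7,9):dx=-3,dy=-4->C; (8,9):dx=-5,dy=-6->C
Step 2: C = 27, D = 9, total pairs = 36.
Step 3: tau = (C - D)/(n(n-1)/2) = (27 - 9)/36 = 0.500000.
Step 4: Exact two-sided p-value (enumerate n! = 362880 permutations of y under H0): p = 0.075176.
Step 5: alpha = 0.05. fail to reject H0.

tau_b = 0.5000 (C=27, D=9), p = 0.075176, fail to reject H0.


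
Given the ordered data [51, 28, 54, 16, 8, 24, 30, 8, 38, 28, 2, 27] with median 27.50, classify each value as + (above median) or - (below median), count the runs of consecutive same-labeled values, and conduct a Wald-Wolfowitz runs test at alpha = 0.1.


Step 1: Compute median = 27.50; label A = above, B = below.
Labels in order: AAABBBABAABB  (n_A = 6, n_B = 6)
Step 2: Count runs R = 6.
Step 3: Under H0 (random ordering), E[R] = 2*n_A*n_B/(n_A+n_B) + 1 = 2*6*6/12 + 1 = 7.0000.
        Var[R] = 2*n_A*n_B*(2*n_A*n_B - n_A - n_B) / ((n_A+n_B)^2 * (n_A+n_B-1)) = 4320/1584 = 2.7273.
        SD[R] = 1.6514.
Step 4: Continuity-corrected z = (R + 0.5 - E[R]) / SD[R] = (6 + 0.5 - 7.0000) / 1.6514 = -0.3028.
Step 5: Two-sided p-value via normal approximation = 2*(1 - Phi(|z|)) = 0.762069.
Step 6: alpha = 0.1. fail to reject H0.

R = 6, z = -0.3028, p = 0.762069, fail to reject H0.


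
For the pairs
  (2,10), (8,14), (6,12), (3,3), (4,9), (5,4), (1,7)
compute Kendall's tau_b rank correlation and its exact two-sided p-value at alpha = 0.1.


Step 1: Enumerate the 21 unordered pairs (i,j) with i<j and classify each by sign(x_j-x_i) * sign(y_j-y_i).
  (1,2):dx=+6,dy=+4->C; (1,3):dx=+4,dy=+2->C; (1,4):dx=+1,dy=-7->D; (1,5):dx=+2,dy=-1->D
  (1,6):dx=+3,dy=-6->D; (1,7):dx=-1,dy=-3->C; (2,3):dx=-2,dy=-2->C; (2,4):dx=-5,dy=-11->C
  (2,5):dx=-4,dy=-5->C; (2,6):dx=-3,dy=-10->C; (2,7):dx=-7,dy=-7->C; (3,4):dx=-3,dy=-9->C
  (3,5):dx=-2,dy=-3->C; (3,6):dx=-1,dy=-8->C; (3,7):dx=-5,dy=-5->C; (4,5):dx=+1,dy=+6->C
  (4,6):dx=+2,dy=+1->C; (4,7):dx=-2,dy=+4->D; (5,6):dx=+1,dy=-5->D; (5,7):dx=-3,dy=-2->C
  (6,7):dx=-4,dy=+3->D
Step 2: C = 15, D = 6, total pairs = 21.
Step 3: tau = (C - D)/(n(n-1)/2) = (15 - 6)/21 = 0.428571.
Step 4: Exact two-sided p-value (enumerate n! = 5040 permutations of y under H0): p = 0.238889.
Step 5: alpha = 0.1. fail to reject H0.

tau_b = 0.4286 (C=15, D=6), p = 0.238889, fail to reject H0.


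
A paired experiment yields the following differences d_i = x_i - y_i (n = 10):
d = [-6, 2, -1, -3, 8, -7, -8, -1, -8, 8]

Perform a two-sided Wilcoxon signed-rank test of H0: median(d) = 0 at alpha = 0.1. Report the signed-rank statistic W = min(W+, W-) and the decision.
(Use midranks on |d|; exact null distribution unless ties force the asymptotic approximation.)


Step 1: Drop any zero differences (none here) and take |d_i|.
|d| = [6, 2, 1, 3, 8, 7, 8, 1, 8, 8]
Step 2: Midrank |d_i| (ties get averaged ranks).
ranks: |6|->5, |2|->3, |1|->1.5, |3|->4, |8|->8.5, |7|->6, |8|->8.5, |1|->1.5, |8|->8.5, |8|->8.5
Step 3: Attach original signs; sum ranks with positive sign and with negative sign.
W+ = 3 + 8.5 + 8.5 = 20
W- = 5 + 1.5 + 4 + 6 + 8.5 + 1.5 + 8.5 = 35
(Check: W+ + W- = 55 should equal n(n+1)/2 = 55.)
Step 4: Test statistic W = min(W+, W-) = 20.
Step 5: Ties in |d|, so use the tie-corrected normal approximation.
        E[W] = n(n+1)/4 = 10*11/4 = 27.5.
        Tie groups: |d|=1 (t=2), |d|=8 (t=4); sum(t^3 - t) = 66.
        Var[W] = n(n+1)(2n+1)/24 - sum(t^3-t)/48 = 2310/24 - 66/48 = 94.875.
        z = (W - E[W]) / sqrt(Var[W]) = (20 - 27.5) / 9.7404 = -0.7700.
        Two-sided p = 2*Phi(z) = 0.441306.
Step 6: alpha = 0.1. fail to reject H0.

W+ = 20, W- = 35, W = min = 20, p = 0.441306, fail to reject H0.


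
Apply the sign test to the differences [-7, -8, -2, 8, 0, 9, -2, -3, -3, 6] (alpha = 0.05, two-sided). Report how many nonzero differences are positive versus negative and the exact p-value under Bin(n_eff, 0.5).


Step 1: Discard zero differences. Original n = 10; n_eff = number of nonzero differences = 9.
Nonzero differences (with sign): -7, -8, -2, +8, +9, -2, -3, -3, +6
Step 2: Count signs: positive = 3, negative = 6.
Step 3: Under H0: P(positive) = 0.5, so the number of positives S ~ Bin(9, 0.5).
Step 4: Two-sided exact p-value = sum of Bin(9,0.5) probabilities at or below the observed probability = 0.507812.
Step 5: alpha = 0.05. fail to reject H0.

n_eff = 9, pos = 3, neg = 6, p = 0.507812, fail to reject H0.


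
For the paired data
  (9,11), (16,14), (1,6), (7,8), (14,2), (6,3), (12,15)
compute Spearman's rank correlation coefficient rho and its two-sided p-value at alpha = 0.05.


Step 1: Rank x and y separately (midranks; no ties here).
rank(x): 9->4, 16->7, 1->1, 7->3, 14->6, 6->2, 12->5
rank(y): 11->5, 14->6, 6->3, 8->4, 2->1, 3->2, 15->7
Step 2: d_i = R_x(i) - R_y(i); compute d_i^2.
  (4-5)^2=1, (7-6)^2=1, (1-3)^2=4, (3-4)^2=1, (6-1)^2=25, (2-2)^2=0, (5-7)^2=4
sum(d^2) = 36.
Step 3: rho = 1 - 6*36 / (7*(7^2 - 1)) = 1 - 216/336 = 0.357143.
Step 4: Under H0, t = rho * sqrt((n-2)/(1-rho^2)) = 0.8550 ~ t(5).
Step 5: Two-sided p-value from the t-distribution with 5 df = 0.431611.
Step 6: alpha = 0.05. fail to reject H0.

rho = 0.3571, p = 0.431611, fail to reject H0 at alpha = 0.05.


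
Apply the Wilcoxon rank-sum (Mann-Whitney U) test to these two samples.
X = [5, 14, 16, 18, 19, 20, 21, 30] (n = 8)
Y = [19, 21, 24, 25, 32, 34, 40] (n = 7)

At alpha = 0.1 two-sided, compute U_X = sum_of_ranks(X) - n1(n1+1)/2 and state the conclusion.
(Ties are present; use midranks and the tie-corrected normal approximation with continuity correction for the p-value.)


Step 1: Combine and sort all 15 observations; assign midranks.
sorted (value, group): (5,X), (14,X), (16,X), (18,X), (19,X), (19,Y), (20,X), (21,X), (21,Y), (24,Y), (25,Y), (30,X), (32,Y), (34,Y), (40,Y)
ranks: 5->1, 14->2, 16->3, 18->4, 19->5.5, 19->5.5, 20->7, 21->8.5, 21->8.5, 24->10, 25->11, 30->12, 32->13, 34->14, 40->15
Step 2: Rank sum for X: R1 = 1 + 2 + 3 + 4 + 5.5 + 7 + 8.5 + 12 = 43.
Step 3: U_X = R1 - n1(n1+1)/2 = 43 - 8*9/2 = 43 - 36 = 7.
       U_Y = n1*n2 - U_X = 56 - 7 = 49.
Step 4: Ties are present, so use the tie-corrected normal approximation (with continuity correction) for the p-value.
Step 5: p-value = 0.017470; compare to alpha = 0.1. reject H0.

U_X = 7, p = 0.017470, reject H0 at alpha = 0.1.


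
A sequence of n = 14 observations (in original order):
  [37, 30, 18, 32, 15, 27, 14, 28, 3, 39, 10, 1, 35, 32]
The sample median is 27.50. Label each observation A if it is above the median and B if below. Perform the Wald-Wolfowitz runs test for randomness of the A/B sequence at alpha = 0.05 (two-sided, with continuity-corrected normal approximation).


Step 1: Compute median = 27.50; label A = above, B = below.
Labels in order: AABABBBABABBAA  (n_A = 7, n_B = 7)
Step 2: Count runs R = 9.
Step 3: Under H0 (random ordering), E[R] = 2*n_A*n_B/(n_A+n_B) + 1 = 2*7*7/14 + 1 = 8.0000.
        Var[R] = 2*n_A*n_B*(2*n_A*n_B - n_A - n_B) / ((n_A+n_B)^2 * (n_A+n_B-1)) = 8232/2548 = 3.2308.
        SD[R] = 1.7974.
Step 4: Continuity-corrected z = (R - 0.5 - E[R]) / SD[R] = (9 - 0.5 - 8.0000) / 1.7974 = 0.2782.
Step 5: Two-sided p-value via normal approximation = 2*(1 - Phi(|z|)) = 0.780879.
Step 6: alpha = 0.05. fail to reject H0.

R = 9, z = 0.2782, p = 0.780879, fail to reject H0.


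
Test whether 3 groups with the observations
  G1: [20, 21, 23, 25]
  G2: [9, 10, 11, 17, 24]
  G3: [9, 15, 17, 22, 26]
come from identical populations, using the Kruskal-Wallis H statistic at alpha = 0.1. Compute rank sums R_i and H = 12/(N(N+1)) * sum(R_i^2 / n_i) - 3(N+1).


Step 1: Combine all N = 14 observations and assign midranks.
sorted (value, group, rank): (9,G2,1.5), (9,G3,1.5), (10,G2,3), (11,G2,4), (15,G3,5), (17,G2,6.5), (17,G3,6.5), (20,G1,8), (21,G1,9), (22,G3,10), (23,G1,11), (24,G2,12), (25,G1,13), (26,G3,14)
Step 2: Sum ranks within each group.
R_1 = 41 (n_1 = 4)
R_2 = 27 (n_2 = 5)
R_3 = 37 (n_3 = 5)
Step 3: H = 12/(N(N+1)) * sum(R_i^2/n_i) - 3(N+1)
     = 12/(14*15) * (41^2/4 + 27^2/5 + 37^2/5) - 3*15
     = 0.057143 * 839.85 - 45
     = 2.991429.
Step 4: Ties present; correction factor C = 1 - 12/(14^3 - 14) = 0.995604. Corrected H = 2.991429 / 0.995604 = 3.004636.
Step 5: Under H0, H ~ chi^2(2); p-value = 0.222614.
Step 6: alpha = 0.1. fail to reject H0.

H = 3.0046, df = 2, p = 0.222614, fail to reject H0.


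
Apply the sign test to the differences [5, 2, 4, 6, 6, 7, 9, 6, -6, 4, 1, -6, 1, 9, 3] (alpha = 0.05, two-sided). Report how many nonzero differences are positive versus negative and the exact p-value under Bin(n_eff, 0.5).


Step 1: Discard zero differences. Original n = 15; n_eff = number of nonzero differences = 15.
Nonzero differences (with sign): +5, +2, +4, +6, +6, +7, +9, +6, -6, +4, +1, -6, +1, +9, +3
Step 2: Count signs: positive = 13, negative = 2.
Step 3: Under H0: P(positive) = 0.5, so the number of positives S ~ Bin(15, 0.5).
Step 4: Two-sided exact p-value = sum of Bin(15,0.5) probabilities at or below the observed probability = 0.007385.
Step 5: alpha = 0.05. reject H0.

n_eff = 15, pos = 13, neg = 2, p = 0.007385, reject H0.


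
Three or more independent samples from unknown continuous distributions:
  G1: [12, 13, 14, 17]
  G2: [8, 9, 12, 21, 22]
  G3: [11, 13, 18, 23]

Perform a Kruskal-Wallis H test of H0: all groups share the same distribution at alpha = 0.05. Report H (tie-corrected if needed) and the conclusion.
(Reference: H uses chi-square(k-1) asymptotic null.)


Step 1: Combine all N = 13 observations and assign midranks.
sorted (value, group, rank): (8,G2,1), (9,G2,2), (11,G3,3), (12,G1,4.5), (12,G2,4.5), (13,G1,6.5), (13,G3,6.5), (14,G1,8), (17,G1,9), (18,G3,10), (21,G2,11), (22,G2,12), (23,G3,13)
Step 2: Sum ranks within each group.
R_1 = 28 (n_1 = 4)
R_2 = 30.5 (n_2 = 5)
R_3 = 32.5 (n_3 = 4)
Step 3: H = 12/(N(N+1)) * sum(R_i^2/n_i) - 3(N+1)
     = 12/(13*14) * (28^2/4 + 30.5^2/5 + 32.5^2/4) - 3*14
     = 0.065934 * 646.112 - 42
     = 0.600824.
Step 4: Ties present; correction factor C = 1 - 12/(13^3 - 13) = 0.994505. Corrected H = 0.600824 / 0.994505 = 0.604144.
Step 5: Under H0, H ~ chi^2(2); p-value = 0.739285.
Step 6: alpha = 0.05. fail to reject H0.

H = 0.6041, df = 2, p = 0.739285, fail to reject H0.


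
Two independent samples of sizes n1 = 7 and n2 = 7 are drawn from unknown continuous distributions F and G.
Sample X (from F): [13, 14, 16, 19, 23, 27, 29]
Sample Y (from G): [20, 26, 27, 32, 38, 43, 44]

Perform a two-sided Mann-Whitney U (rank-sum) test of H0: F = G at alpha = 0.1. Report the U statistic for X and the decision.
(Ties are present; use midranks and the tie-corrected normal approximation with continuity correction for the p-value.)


Step 1: Combine and sort all 14 observations; assign midranks.
sorted (value, group): (13,X), (14,X), (16,X), (19,X), (20,Y), (23,X), (26,Y), (27,X), (27,Y), (29,X), (32,Y), (38,Y), (43,Y), (44,Y)
ranks: 13->1, 14->2, 16->3, 19->4, 20->5, 23->6, 26->7, 27->8.5, 27->8.5, 29->10, 32->11, 38->12, 43->13, 44->14
Step 2: Rank sum for X: R1 = 1 + 2 + 3 + 4 + 6 + 8.5 + 10 = 34.5.
Step 3: U_X = R1 - n1(n1+1)/2 = 34.5 - 7*8/2 = 34.5 - 28 = 6.5.
       U_Y = n1*n2 - U_X = 49 - 6.5 = 42.5.
Step 4: Ties are present, so use the tie-corrected normal approximation (with continuity correction) for the p-value.
Step 5: p-value = 0.025187; compare to alpha = 0.1. reject H0.

U_X = 6.5, p = 0.025187, reject H0 at alpha = 0.1.


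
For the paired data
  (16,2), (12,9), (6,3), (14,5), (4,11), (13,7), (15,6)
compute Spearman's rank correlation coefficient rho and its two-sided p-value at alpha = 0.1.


Step 1: Rank x and y separately (midranks; no ties here).
rank(x): 16->7, 12->3, 6->2, 14->5, 4->1, 13->4, 15->6
rank(y): 2->1, 9->6, 3->2, 5->3, 11->7, 7->5, 6->4
Step 2: d_i = R_x(i) - R_y(i); compute d_i^2.
  (7-1)^2=36, (3-6)^2=9, (2-2)^2=0, (5-3)^2=4, (1-7)^2=36, (4-5)^2=1, (6-4)^2=4
sum(d^2) = 90.
Step 3: rho = 1 - 6*90 / (7*(7^2 - 1)) = 1 - 540/336 = -0.607143.
Step 4: Under H0, t = rho * sqrt((n-2)/(1-rho^2)) = -1.7086 ~ t(5).
Step 5: Two-sided p-value from the t-distribution with 5 df = 0.148231.
Step 6: alpha = 0.1. fail to reject H0.

rho = -0.6071, p = 0.148231, fail to reject H0 at alpha = 0.1.


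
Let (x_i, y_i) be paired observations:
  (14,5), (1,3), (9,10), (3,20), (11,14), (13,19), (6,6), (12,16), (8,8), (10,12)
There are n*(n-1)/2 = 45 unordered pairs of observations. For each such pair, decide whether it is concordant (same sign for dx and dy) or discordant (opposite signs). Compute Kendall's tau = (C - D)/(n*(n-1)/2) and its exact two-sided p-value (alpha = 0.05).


Step 1: Enumerate the 45 unordered pairs (i,j) with i<j and classify each by sign(x_j-x_i) * sign(y_j-y_i).
  (1,2):dx=-13,dy=-2->C; (1,3):dx=-5,dy=+5->D; (1,4):dx=-11,dy=+15->D; (1,5):dx=-3,dy=+9->D
  (1,6):dx=-1,dy=+14->D; (1,7):dx=-8,dy=+1->D; (1,8):dx=-2,dy=+11->D; (1,9):dx=-6,dy=+3->D
  (1,10):dx=-4,dy=+7->D; (2,3):dx=+8,dy=+7->C; (2,4):dx=+2,dy=+17->C; (2,5):dx=+10,dy=+11->C
  (2,6):dx=+12,dy=+16->C; (2,7):dx=+5,dy=+3->C; (2,8):dx=+11,dy=+13->C; (2,9):dx=+7,dy=+5->C
  (2,10):dx=+9,dy=+9->C; (3,4):dx=-6,dy=+10->D; (3,5):dx=+2,dy=+4->C; (3,6):dx=+4,dy=+9->C
  (3,7):dx=-3,dy=-4->C; (3,8):dx=+3,dy=+6->C; (3,9):dx=-1,dy=-2->C; (3,10):dx=+1,dy=+2->C
  (4,5):dx=+8,dy=-6->D; (4,6):dx=+10,dy=-1->D; (4,7):dx=+3,dy=-14->D; (4,8):dx=+9,dy=-4->D
  (4,9):dx=+5,dy=-12->D; (4,10):dx=+7,dy=-8->D; (5,6):dx=+2,dy=+5->C; (5,7):dx=-5,dy=-8->C
  (5,8):dx=+1,dy=+2->C; (5,9):dx=-3,dy=-6->C; (5,10):dx=-1,dy=-2->C; (6,7):dx=-7,dy=-13->C
  (6,8):dx=-1,dy=-3->C; (6,9):dx=-5,dy=-11->C; (6,10):dx=-3,dy=-7->C; (7,8):dx=+6,dy=+10->C
  (7,9):dx=+2,dy=+2->C; (7,10):dx=+4,dy=+6->C; (8,9):dx=-4,dy=-8->C; (8,10):dx=-2,dy=-4->C
  (9,10):dx=+2,dy=+4->C
Step 2: C = 30, D = 15, total pairs = 45.
Step 3: tau = (C - D)/(n(n-1)/2) = (30 - 15)/45 = 0.333333.
Step 4: Exact two-sided p-value (enumerate n! = 3628800 permutations of y under H0): p = 0.216373.
Step 5: alpha = 0.05. fail to reject H0.

tau_b = 0.3333 (C=30, D=15), p = 0.216373, fail to reject H0.


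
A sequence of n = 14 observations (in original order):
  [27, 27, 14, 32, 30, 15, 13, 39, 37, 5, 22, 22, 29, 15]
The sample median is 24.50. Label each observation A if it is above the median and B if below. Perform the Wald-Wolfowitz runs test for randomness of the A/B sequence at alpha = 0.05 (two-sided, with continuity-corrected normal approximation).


Step 1: Compute median = 24.50; label A = above, B = below.
Labels in order: AABAABBAABBBAB  (n_A = 7, n_B = 7)
Step 2: Count runs R = 8.
Step 3: Under H0 (random ordering), E[R] = 2*n_A*n_B/(n_A+n_B) + 1 = 2*7*7/14 + 1 = 8.0000.
        Var[R] = 2*n_A*n_B*(2*n_A*n_B - n_A - n_B) / ((n_A+n_B)^2 * (n_A+n_B-1)) = 8232/2548 = 3.2308.
        SD[R] = 1.7974.
Step 4: R = E[R], so z = 0 with no continuity correction.
Step 5: Two-sided p-value via normal approximation = 2*(1 - Phi(|z|)) = 1.000000.
Step 6: alpha = 0.05. fail to reject H0.

R = 8, z = 0.0000, p = 1.000000, fail to reject H0.


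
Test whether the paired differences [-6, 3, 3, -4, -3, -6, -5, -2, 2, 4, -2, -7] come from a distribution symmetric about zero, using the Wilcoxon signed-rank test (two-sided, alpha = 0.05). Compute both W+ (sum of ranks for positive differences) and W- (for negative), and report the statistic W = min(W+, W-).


Step 1: Drop any zero differences (none here) and take |d_i|.
|d| = [6, 3, 3, 4, 3, 6, 5, 2, 2, 4, 2, 7]
Step 2: Midrank |d_i| (ties get averaged ranks).
ranks: |6|->10.5, |3|->5, |3|->5, |4|->7.5, |3|->5, |6|->10.5, |5|->9, |2|->2, |2|->2, |4|->7.5, |2|->2, |7|->12
Step 3: Attach original signs; sum ranks with positive sign and with negative sign.
W+ = 5 + 5 + 2 + 7.5 = 19.5
W- = 10.5 + 7.5 + 5 + 10.5 + 9 + 2 + 2 + 12 = 58.5
(Check: W+ + W- = 78 should equal n(n+1)/2 = 78.)
Step 4: Test statistic W = min(W+, W-) = 19.5.
Step 5: Ties in |d|, so use the tie-corrected normal approximation.
        E[W] = n(n+1)/4 = 12*13/4 = 39.
        Tie groups: |d|=2 (t=3), |d|=3 (t=3), |d|=4 (t=2), |d|=6 (t=2); sum(t^3 - t) = 60.
        Var[W] = n(n+1)(2n+1)/24 - sum(t^3-t)/48 = 3900/24 - 60/48 = 161.25.
        z = (W - E[W]) / sqrt(Var[W]) = (19.5 - 39) / 12.6984 = -1.5356.
        Two-sided p = 2*Phi(z) = 0.124631.
Step 6: alpha = 0.05. fail to reject H0.

W+ = 19.5, W- = 58.5, W = min = 19.5, p = 0.124631, fail to reject H0.


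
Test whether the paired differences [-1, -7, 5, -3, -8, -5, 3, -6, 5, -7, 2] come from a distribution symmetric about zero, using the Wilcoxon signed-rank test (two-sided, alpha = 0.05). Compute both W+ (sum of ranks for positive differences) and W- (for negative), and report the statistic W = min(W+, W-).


Step 1: Drop any zero differences (none here) and take |d_i|.
|d| = [1, 7, 5, 3, 8, 5, 3, 6, 5, 7, 2]
Step 2: Midrank |d_i| (ties get averaged ranks).
ranks: |1|->1, |7|->9.5, |5|->6, |3|->3.5, |8|->11, |5|->6, |3|->3.5, |6|->8, |5|->6, |7|->9.5, |2|->2
Step 3: Attach original signs; sum ranks with positive sign and with negative sign.
W+ = 6 + 3.5 + 6 + 2 = 17.5
W- = 1 + 9.5 + 3.5 + 11 + 6 + 8 + 9.5 = 48.5
(Check: W+ + W- = 66 should equal n(n+1)/2 = 66.)
Step 4: Test statistic W = min(W+, W-) = 17.5.
Step 5: Ties in |d|, so use the tie-corrected normal approximation.
        E[W] = n(n+1)/4 = 11*12/4 = 33.
        Tie groups: |d|=3 (t=2), |d|=5 (t=3), |d|=7 (t=2); sum(t^3 - t) = 36.
        Var[W] = n(n+1)(2n+1)/24 - sum(t^3-t)/48 = 3036/24 - 36/48 = 125.75.
        z = (W - E[W]) / sqrt(Var[W]) = (17.5 - 33) / 11.2138 = -1.3822.
        Two-sided p = 2*Phi(z) = 0.166904.
Step 6: alpha = 0.05. fail to reject H0.

W+ = 17.5, W- = 48.5, W = min = 17.5, p = 0.166904, fail to reject H0.


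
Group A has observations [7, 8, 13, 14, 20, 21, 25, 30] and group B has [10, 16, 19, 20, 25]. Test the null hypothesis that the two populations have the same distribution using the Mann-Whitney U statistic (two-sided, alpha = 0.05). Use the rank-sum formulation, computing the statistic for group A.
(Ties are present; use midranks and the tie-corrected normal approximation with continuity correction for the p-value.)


Step 1: Combine and sort all 13 observations; assign midranks.
sorted (value, group): (7,X), (8,X), (10,Y), (13,X), (14,X), (16,Y), (19,Y), (20,X), (20,Y), (21,X), (25,X), (25,Y), (30,X)
ranks: 7->1, 8->2, 10->3, 13->4, 14->5, 16->6, 19->7, 20->8.5, 20->8.5, 21->10, 25->11.5, 25->11.5, 30->13
Step 2: Rank sum for X: R1 = 1 + 2 + 4 + 5 + 8.5 + 10 + 11.5 + 13 = 55.
Step 3: U_X = R1 - n1(n1+1)/2 = 55 - 8*9/2 = 55 - 36 = 19.
       U_Y = n1*n2 - U_X = 40 - 19 = 21.
Step 4: Ties are present, so use the tie-corrected normal approximation (with continuity correction) for the p-value.
Step 5: p-value = 0.941492; compare to alpha = 0.05. fail to reject H0.

U_X = 19, p = 0.941492, fail to reject H0 at alpha = 0.05.


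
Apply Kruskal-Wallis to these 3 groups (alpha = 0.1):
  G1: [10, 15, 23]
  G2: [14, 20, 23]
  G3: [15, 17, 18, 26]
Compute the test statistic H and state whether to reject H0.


Step 1: Combine all N = 10 observations and assign midranks.
sorted (value, group, rank): (10,G1,1), (14,G2,2), (15,G1,3.5), (15,G3,3.5), (17,G3,5), (18,G3,6), (20,G2,7), (23,G1,8.5), (23,G2,8.5), (26,G3,10)
Step 2: Sum ranks within each group.
R_1 = 13 (n_1 = 3)
R_2 = 17.5 (n_2 = 3)
R_3 = 24.5 (n_3 = 4)
Step 3: H = 12/(N(N+1)) * sum(R_i^2/n_i) - 3(N+1)
     = 12/(10*11) * (13^2/3 + 17.5^2/3 + 24.5^2/4) - 3*11
     = 0.109091 * 308.479 - 33
     = 0.652273.
Step 4: Ties present; correction factor C = 1 - 12/(10^3 - 10) = 0.987879. Corrected H = 0.652273 / 0.987879 = 0.660276.
Step 5: Under H0, H ~ chi^2(2); p-value = 0.718825.
Step 6: alpha = 0.1. fail to reject H0.

H = 0.6603, df = 2, p = 0.718825, fail to reject H0.


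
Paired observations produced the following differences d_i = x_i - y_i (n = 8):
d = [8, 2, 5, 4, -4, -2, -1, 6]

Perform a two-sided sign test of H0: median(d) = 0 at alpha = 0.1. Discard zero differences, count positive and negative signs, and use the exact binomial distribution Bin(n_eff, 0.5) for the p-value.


Step 1: Discard zero differences. Original n = 8; n_eff = number of nonzero differences = 8.
Nonzero differences (with sign): +8, +2, +5, +4, -4, -2, -1, +6
Step 2: Count signs: positive = 5, negative = 3.
Step 3: Under H0: P(positive) = 0.5, so the number of positives S ~ Bin(8, 0.5).
Step 4: Two-sided exact p-value = sum of Bin(8,0.5) probabilities at or below the observed probability = 0.726562.
Step 5: alpha = 0.1. fail to reject H0.

n_eff = 8, pos = 5, neg = 3, p = 0.726562, fail to reject H0.
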